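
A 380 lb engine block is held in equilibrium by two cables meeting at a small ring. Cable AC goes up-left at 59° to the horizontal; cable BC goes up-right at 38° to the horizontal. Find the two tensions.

ΣF_x = 0: −T_AC·cos59° + T_BC·cos38° = 0 → T_BC = 0.653593·T_AC.
ΣF_y = 0: T_AC·sin59° + T_BC·sin38° = 380.
Substitute: T_AC·(0.857167 + 0.653593·0.615661) = 380 → T_AC = 301.693 ≈ 301.7 lb.
Then T_BC = 0.653593 × 301.693 = 197.2 lb.

T_AC = 301.7 lb, T_BC = 197.2 lb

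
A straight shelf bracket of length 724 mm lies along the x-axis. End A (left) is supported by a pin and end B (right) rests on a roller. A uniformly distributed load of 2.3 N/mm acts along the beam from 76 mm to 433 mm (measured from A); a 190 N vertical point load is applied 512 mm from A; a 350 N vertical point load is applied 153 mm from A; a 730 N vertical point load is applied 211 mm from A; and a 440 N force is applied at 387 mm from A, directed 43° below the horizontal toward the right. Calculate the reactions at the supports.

Resultant of the distributed load: 2.3 × 357 = 821.1 N at 254.5 mm from A.
ΣM about A: B_y·724 − (2.3·357)·254.5 − 190·512 − 350·153 − 730·211 − 440·sin43°·387 = 0 → B_y = 629961/724 = 870.112 ≈ 870.1 N.
ΣF_y = 0: A_y + 870.112 − 2.3·357 − 190 − 350 − 730 − 440·sin43° = 0 → A_y = 1521 N.
ΣF_x = 0: A_x + 440·cos43° = 0 → A_x = -321.8 N.

A_x = -321.8 N, A_y = 1521 N, B_y = 870.1 N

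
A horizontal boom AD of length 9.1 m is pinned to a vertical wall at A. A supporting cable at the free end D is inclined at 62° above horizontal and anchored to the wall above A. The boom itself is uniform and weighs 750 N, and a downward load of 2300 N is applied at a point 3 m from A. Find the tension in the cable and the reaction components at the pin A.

ΣM about A: T·sin62°·9.1 − 750·4.55 − 2300·3 = 0 → T = 10312.5/(9.1·0.882948) = 1283.48 ≈ 1283 N.
ΣF_x = 0: A_x − T·cos62° = 0 → A_x = 1283.48 × 0.469472 = 602.6 N.
ΣF_y = 0: A_y + T·sin62° − 750 − 2300 = 0 → A_y = 3050 − 1283.48 × 0.882948 = 1917 N.

T = 1283 N, A_x = 602.6 N, A_y = 1917 N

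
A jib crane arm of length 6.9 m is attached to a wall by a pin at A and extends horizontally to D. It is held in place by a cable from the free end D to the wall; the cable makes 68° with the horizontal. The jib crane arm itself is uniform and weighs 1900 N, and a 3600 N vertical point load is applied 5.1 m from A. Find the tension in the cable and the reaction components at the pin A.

ΣM about A: T·sin68°·6.9 − 1900·3.45 − 3600·5.1 = 0 → T = 24915/(6.9·0.927184) = 3894.45 ≈ 3894 N.
ΣF_x = 0: A_x − T·cos68° = 0 → A_x = 3894.45 × 0.374607 = 1459 N.
ΣF_y = 0: A_y + T·sin68° − 1900 − 3600 = 0 → A_y = 5500 − 3894.45 × 0.927184 = 1889 N.

T = 3894 N, A_x = 1459 N, A_y = 1889 N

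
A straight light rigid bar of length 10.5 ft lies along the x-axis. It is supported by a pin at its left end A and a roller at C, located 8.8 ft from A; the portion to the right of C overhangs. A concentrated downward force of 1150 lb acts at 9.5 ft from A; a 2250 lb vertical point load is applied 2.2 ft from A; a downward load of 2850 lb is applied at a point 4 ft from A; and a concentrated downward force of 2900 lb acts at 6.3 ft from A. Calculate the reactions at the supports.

A_x = 0, A_y = 3974 lb, C_y = 5176 lb

Taking moments about A: C_y·8.8 − 1150·9.5 − 2250·2.2 − 2850·4 − 2900·6.3 = 0 → C_y = 45545/8.8 = 5175.57 ≈ 5176 lb.
ΣF_y = 0: A_y + 5175.57 − 1150 − 2250 − 2850 − 2900 = 0 → A_y = 3974 lb.
ΣF_x = 0: no horizontal applied forces, so A_x = 0.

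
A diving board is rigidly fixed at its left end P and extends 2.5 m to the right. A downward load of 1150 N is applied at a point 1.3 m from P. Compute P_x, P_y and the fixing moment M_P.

P_x = 0, P_y = 1150 N, M_P = 1495 N·m

ΣF_x = 0: P_x = 0.
ΣF_y = 0: P_y − 1150 = 0 → P_y = 1150 N.
ΣM about P: M_P − 1150·1.3 = 0 → M_P = 1495 N·m.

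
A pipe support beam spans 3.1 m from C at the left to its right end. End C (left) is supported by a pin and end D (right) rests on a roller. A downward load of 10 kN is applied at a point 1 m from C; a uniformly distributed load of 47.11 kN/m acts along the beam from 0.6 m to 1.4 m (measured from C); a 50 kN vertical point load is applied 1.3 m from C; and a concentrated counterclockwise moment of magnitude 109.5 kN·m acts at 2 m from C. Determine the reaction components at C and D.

C_x = 0, C_y = 96.66 kN, D_y = 1.028 kN

Resultant of the distributed load: 47.11 × 0.8 = 37.688 kN at 1 m from C.
Taking moments about C: D_y·3.1 − 10·1 − (47.11·0.8)·1 − 50·1.3 + 109.5 = 0 → D_y = 3.188/3.1 = 1.02839 ≈ 1.028 kN.
ΣF_y = 0: C_y + 1.02839 − 10 − 47.11·0.8 − 50 = 0 → C_y = 96.66 kN.
ΣF_x = 0: no horizontal applied forces, so C_x = 0.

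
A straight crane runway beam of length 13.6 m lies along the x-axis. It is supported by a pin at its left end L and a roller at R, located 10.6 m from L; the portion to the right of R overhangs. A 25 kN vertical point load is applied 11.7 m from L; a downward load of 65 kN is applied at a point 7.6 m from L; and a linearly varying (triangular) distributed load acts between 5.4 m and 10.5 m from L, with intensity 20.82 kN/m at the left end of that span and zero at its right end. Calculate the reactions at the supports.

L_x = 0, L_y = 33.33 kN, R_y = 109.8 kN

Resultant of the triangular load: ½ × 20.82 × 5.1 = 53.091 kN, acting at 7.1 m from L (one-third of the span from the peak).
Taking moments about L: R_y·10.6 − 25·11.7 − 65·7.6 − (½·20.82·5.1)·7.1 = 0 → R_y = 1163.4461/10.6 = 109.759 ≈ 109.8 kN.
ΣF_y = 0: L_y + 109.759 − 25 − 65 − ½·20.82·5.1 = 0 → L_y = 33.33 kN.
ΣF_x = 0: no horizontal applied forces, so L_x = 0.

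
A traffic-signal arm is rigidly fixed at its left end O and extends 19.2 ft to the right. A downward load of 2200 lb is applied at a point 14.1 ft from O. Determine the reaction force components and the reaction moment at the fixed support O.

ΣF_x = 0: O_x = 0.
ΣF_y = 0: O_y − 2200 = 0 → O_y = 2200 lb.
ΣM about O: M_O − 2200·14.1 = 0 → M_O = 31020 lb·ft.

O_x = 0, O_y = 2200 lb, M_O = 31020 lb·ft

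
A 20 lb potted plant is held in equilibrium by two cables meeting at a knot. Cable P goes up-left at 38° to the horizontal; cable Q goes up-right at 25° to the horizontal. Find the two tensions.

T_P = 20.34 lb, T_Q = 17.69 lb

ΣF_x = 0: −T_P·cos38° + T_Q·cos25° = 0 → T_Q = 0.869474·T_P.
ΣF_y = 0: T_P·sin38° + T_Q·sin25° = 20.
Substitute: T_P·(0.615661 + 0.869474·0.422618) = 20 → T_P = 20.3435 ≈ 20.34 lb.
Then T_Q = 0.869474 × 20.3435 = 17.69 lb.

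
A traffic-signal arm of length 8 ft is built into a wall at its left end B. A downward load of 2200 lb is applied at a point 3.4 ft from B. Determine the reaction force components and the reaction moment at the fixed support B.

ΣF_x = 0: B_x = 0.
ΣF_y = 0: B_y − 2200 = 0 → B_y = 2200 lb.
ΣM about B: M_B − 2200·3.4 = 0 → M_B = 7480 lb·ft.

B_x = 0, B_y = 2200 lb, M_B = 7480 lb·ft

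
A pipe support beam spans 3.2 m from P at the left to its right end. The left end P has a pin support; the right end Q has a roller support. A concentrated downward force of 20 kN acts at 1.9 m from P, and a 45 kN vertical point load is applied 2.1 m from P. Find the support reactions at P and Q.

Moments about P: Q_y·3.2 − 20·1.9 − 45·2.1 = 0 → Q_y = 132.5/3.2 = 41.4062 ≈ 41.41 kN.
ΣF_y = 0: P_y + 41.4062 − 20 − 45 = 0 → P_y = 23.59 kN.
ΣF_x = 0: no horizontal applied forces, so P_x = 0.

P_x = 0, P_y = 23.59 kN, Q_y = 41.41 kN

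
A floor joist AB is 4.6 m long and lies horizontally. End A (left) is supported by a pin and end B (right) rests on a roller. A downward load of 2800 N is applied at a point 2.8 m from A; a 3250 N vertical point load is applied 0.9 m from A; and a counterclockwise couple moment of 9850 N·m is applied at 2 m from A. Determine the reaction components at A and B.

A_x = 0, A_y = 5851 N, B_y = 198.9 N

Taking moments about A: B_y·4.6 − 2800·2.8 − 3250·0.9 + 9850 = 0 → B_y = 915/4.6 = 198.913 ≈ 198.9 N.
ΣF_y = 0: A_y + 198.913 − 2800 − 3250 = 0 → A_y = 5851 N.
ΣF_x = 0: no horizontal applied forces, so A_x = 0.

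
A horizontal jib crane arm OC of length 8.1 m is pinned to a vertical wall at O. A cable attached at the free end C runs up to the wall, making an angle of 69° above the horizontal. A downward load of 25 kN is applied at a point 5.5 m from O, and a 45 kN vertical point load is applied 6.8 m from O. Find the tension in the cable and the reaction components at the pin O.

ΣM about O: T·sin69°·8.1 − 25·5.5 − 45·6.8 = 0 → T = 443.5/(8.1·0.93358) = 58.6485 ≈ 58.65 kN.
ΣF_x = 0: O_x − T·cos69° = 0 → O_x = 58.6485 × 0.358368 = 21.02 kN.
ΣF_y = 0: O_y + T·sin69° − 25 − 45 = 0 → O_y = 70 − 58.6485 × 0.93358 = 15.25 kN.

T = 58.65 kN, O_x = 21.02 kN, O_y = 15.25 kN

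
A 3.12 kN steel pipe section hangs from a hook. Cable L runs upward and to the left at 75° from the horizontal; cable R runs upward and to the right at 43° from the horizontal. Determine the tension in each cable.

T_L = 2.584 kN, T_R = 0.9146 kN

ΣF_x = 0: −T_L·cos75° + T_R·cos43° = 0 → T_R = 0.35389·T_L.
ΣF_y = 0: T_L·sin75° + T_R·sin43° = 3.12.
Substitute: T_L·(0.965926 + 0.35389·0.681998) = 3.12 → T_L = 2.58433 ≈ 2.584 kN.
Then T_R = 0.35389 × 2.58433 = 0.9146 kN.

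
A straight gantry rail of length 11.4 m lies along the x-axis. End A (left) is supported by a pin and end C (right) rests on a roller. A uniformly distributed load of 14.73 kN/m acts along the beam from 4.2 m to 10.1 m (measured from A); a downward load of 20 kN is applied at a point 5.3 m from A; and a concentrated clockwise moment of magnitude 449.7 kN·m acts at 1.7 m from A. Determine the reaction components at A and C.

A_x = 0, A_y = 3.654 kN, C_y = 103.3 kN

Resultant of the distributed load: 14.73 × 5.9 = 86.907 kN at 7.15 m from A.
ΣM about A: C_y·11.4 − (14.73·5.9)·7.15 − 20·5.3 − 449.7 = 0 → C_y = 1177.08505/11.4 = 103.253 ≈ 103.3 kN.
ΣF_y = 0: A_y + 103.253 − 14.73·5.9 − 20 = 0 → A_y = 3.654 kN.
ΣF_x = 0: no horizontal applied forces, so A_x = 0.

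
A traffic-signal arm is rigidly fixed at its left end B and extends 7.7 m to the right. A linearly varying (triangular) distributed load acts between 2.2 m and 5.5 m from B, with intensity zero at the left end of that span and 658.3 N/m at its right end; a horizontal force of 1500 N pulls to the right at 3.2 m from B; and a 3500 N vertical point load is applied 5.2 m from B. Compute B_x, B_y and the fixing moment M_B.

B_x = -1500 N, B_y = 4586 N, M_B = 22980 N·m

Resultant of the triangular load: ½ × 658.3 × 3.3 = 1086.195 N, acting at 4.4 m from B (one-third of the span from the peak).
ΣF_x = 0: B_x + 1500 = 0 → B_x = -1500 N.
ΣF_y = 0: B_y − ½·658.3·3.3 − 3500 = 0 → B_y = 4586 N.
ΣM about B: M_B − (½·658.3·3.3)·4.4 − 3500·5.2 = 0 → M_B = 22980 N·m.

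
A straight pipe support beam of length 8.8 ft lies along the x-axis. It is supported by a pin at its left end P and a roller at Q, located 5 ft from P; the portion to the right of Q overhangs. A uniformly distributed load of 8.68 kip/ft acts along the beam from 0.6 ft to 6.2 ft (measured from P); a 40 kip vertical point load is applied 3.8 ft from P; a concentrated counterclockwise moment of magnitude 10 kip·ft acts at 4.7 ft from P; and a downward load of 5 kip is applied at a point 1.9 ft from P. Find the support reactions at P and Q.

Resultant of the distributed load: 8.68 × 5.6 = 48.608 kip at 3.4 ft from P.
Taking moments about P: Q_y·5 − (8.68·5.6)·3.4 − 40·3.8 + 10 − 5·1.9 = 0 → Q_y = 316.7672/5 = 63.3534 ≈ 63.35 kip.
ΣF_y = 0: P_y + 63.3534 − 8.68·5.6 − 40 − 5 = 0 → P_y = 30.25 kip.
ΣF_x = 0: no horizontal applied forces, so P_x = 0.

P_x = 0, P_y = 30.25 kip, Q_y = 63.35 kip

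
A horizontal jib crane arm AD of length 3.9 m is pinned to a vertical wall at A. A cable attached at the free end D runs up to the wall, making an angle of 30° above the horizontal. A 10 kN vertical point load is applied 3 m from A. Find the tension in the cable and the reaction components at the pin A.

T = 15.38 kN, A_x = 13.32 kN, A_y = 2.308 kN

ΣM about A: T·sin30°·3.9 − 10·3 = 0 → T = 30/(3.9·0.5) = 15.3846 ≈ 15.38 kN.
ΣF_x = 0: A_x − T·cos30° = 0 → A_x = 15.3846 × 0.866025 = 13.32 kN.
ΣF_y = 0: A_y + T·sin30° − 10 = 0 → A_y = 10 − 15.3846 × 0.5 = 2.308 kN.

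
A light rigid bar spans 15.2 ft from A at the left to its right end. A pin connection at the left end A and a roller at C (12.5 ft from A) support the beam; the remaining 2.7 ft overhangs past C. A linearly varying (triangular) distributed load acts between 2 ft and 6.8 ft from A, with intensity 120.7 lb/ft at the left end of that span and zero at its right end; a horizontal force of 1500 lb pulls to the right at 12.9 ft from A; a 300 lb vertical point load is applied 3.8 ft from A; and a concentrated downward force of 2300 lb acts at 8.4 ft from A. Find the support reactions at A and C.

A_x = -1500 lb, A_y = 1169 lb, C_y = 1720 lb

Resultant of the triangular load: ½ × 120.7 × 4.8 = 289.68 lb, acting at 3.6 ft from A (one-third of the span from the peak).
Moments about A: C_y·12.5 − (½·120.7·4.8)·3.6 − 300·3.8 − 2300·8.4 = 0 → C_y = 21502.848/12.5 = 1720.23 ≈ 1720 lb.
ΣF_y = 0: A_y + 1720.23 − ½·120.7·4.8 − 300 − 2300 = 0 → A_y = 1169 lb.
ΣF_x = 0: A_x + 1500 = 0 → A_x = -1500 lb.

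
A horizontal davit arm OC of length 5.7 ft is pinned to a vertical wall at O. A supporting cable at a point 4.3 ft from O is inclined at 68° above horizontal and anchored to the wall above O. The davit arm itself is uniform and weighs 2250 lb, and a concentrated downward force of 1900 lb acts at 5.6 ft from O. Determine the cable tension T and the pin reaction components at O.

T = 4277 lb, O_x = 1602 lb, O_y = 184.3 lb

ΣM about O: T·sin68°·4.3 − 2250·2.85 − 1900·5.6 = 0 → T = 17052.5/(4.3·0.927184) = 4277.14 ≈ 4277 lb.
ΣF_x = 0: O_x − T·cos68° = 0 → O_x = 4277.14 × 0.374607 = 1602 lb.
ΣF_y = 0: O_y + T·sin68° − 2250 − 1900 = 0 → O_y = 4150 − 4277.14 × 0.927184 = 184.3 lb.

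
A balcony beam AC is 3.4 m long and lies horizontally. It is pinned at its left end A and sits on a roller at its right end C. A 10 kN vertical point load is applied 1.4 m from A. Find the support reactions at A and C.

A_x = 0, A_y = 5.882 kN, C_y = 4.118 kN

ΣM about A: C_y·3.4 − 10·1.4 = 0 → C_y = 14/3.4 = 4.11765 ≈ 4.118 kN.
ΣF_y = 0: A_y + 4.11765 − 10 = 0 → A_y = 5.882 kN.
ΣF_x = 0: no horizontal applied forces, so A_x = 0.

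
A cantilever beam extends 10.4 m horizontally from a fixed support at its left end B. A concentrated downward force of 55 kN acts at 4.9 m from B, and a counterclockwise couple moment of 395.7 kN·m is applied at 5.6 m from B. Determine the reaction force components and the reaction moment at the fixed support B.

B_x = 0, B_y = 55.00 kN, M_B = -126.2 kN·m

ΣF_x = 0: B_x = 0.
ΣF_y = 0: B_y − 55 = 0 → B_y = 55.00 kN.
ΣM about B: M_B − 55·4.9 + 395.7 = 0 → M_B = -126.2 kN·m.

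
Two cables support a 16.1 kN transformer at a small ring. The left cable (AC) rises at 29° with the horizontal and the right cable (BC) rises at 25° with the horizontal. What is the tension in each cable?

T_AC = 18.04 kN, T_BC = 17.41 kN

ΣF_x = 0: −T_AC·cos29° + T_BC·cos25° = 0 → T_BC = 0.965036·T_AC.
ΣF_y = 0: T_AC·sin29° + T_BC·sin25° = 16.1.
Substitute: T_AC·(0.48481 + 0.965036·0.422618) = 16.1 → T_AC = 18.0362 ≈ 18.04 kN.
Then T_BC = 0.965036 × 18.0362 = 17.41 kN.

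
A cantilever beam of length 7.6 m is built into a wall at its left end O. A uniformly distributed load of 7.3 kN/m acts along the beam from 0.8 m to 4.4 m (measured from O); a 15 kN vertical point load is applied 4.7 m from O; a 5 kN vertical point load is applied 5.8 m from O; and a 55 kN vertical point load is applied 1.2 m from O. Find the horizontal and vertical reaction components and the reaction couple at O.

Resultant of the distributed load: 7.3 × 3.6 = 26.28 kN at 2.6 m from O.
ΣF_x = 0: O_x = 0.
ΣF_y = 0: O_y − 7.3·3.6 − 15 − 5 − 55 = 0 → O_y = 101.3 kN.
ΣM about O: M_O − (7.3·3.6)·2.6 − 15·4.7 − 5·5.8 − 55·1.2 = 0 → M_O = 233.8 kN·m.

O_x = 0, O_y = 101.3 kN, M_O = 233.8 kN·m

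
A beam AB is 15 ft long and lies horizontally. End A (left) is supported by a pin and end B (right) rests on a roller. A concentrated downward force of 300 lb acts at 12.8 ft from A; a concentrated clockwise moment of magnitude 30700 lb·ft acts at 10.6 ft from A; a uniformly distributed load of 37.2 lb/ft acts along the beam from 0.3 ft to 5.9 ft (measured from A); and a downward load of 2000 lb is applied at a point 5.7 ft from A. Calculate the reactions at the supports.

Resultant of the distributed load: 37.2 × 5.6 = 208.32 lb at 3.1 ft from A.
Taking moments about A: B_y·15 − 300·12.8 − 30700 − (37.2·5.6)·3.1 − 2000·5.7 = 0 → B_y = 46585.792/15 = 3105.72 ≈ 3106 lb.
ΣF_y = 0: A_y + 3105.72 − 300 − 37.2·5.6 − 2000 = 0 → A_y = -597.4 lb.
ΣF_x = 0: no horizontal applied forces, so A_x = 0.

A_x = 0, A_y = -597.4 lb, B_y = 3106 lb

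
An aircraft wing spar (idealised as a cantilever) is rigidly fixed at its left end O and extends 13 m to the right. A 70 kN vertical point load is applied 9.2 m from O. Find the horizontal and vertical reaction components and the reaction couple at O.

ΣF_x = 0: O_x = 0.
ΣF_y = 0: O_y − 70 = 0 → O_y = 70.00 kN.
ΣM about O: M_O − 70·9.2 = 0 → M_O = 644.0 kN·m.

O_x = 0, O_y = 70.00 kN, M_O = 644.0 kN·m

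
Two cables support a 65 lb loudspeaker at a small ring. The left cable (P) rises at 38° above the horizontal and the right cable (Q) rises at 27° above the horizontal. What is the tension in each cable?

ΣF_x = 0: −T_P·cos38° + T_Q·cos27° = 0 → T_Q = 0.884405·T_P.
ΣF_y = 0: T_P·sin38° + T_Q·sin27° = 65.
Substitute: T_P·(0.615661 + 0.884405·0.45399) = 65 → T_P = 63.9027 ≈ 63.90 lb.
Then T_Q = 0.884405 × 63.9027 = 56.52 lb.

T_P = 63.90 lb, T_Q = 56.52 lb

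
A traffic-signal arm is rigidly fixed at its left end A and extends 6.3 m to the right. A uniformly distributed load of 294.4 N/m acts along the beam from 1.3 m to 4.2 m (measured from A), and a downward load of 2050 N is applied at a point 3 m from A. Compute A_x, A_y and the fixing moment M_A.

Resultant of the distributed load: 294.4 × 2.9 = 853.76 N at 2.75 m from A.
ΣF_x = 0: A_x = 0.
ΣF_y = 0: A_y − 294.4·2.9 − 2050 = 0 → A_y = 2904 N.
ΣM about A: M_A − (294.4·2.9)·2.75 − 2050·3 = 0 → M_A = 8498 N·m.

A_x = 0, A_y = 2904 N, M_A = 8498 N·m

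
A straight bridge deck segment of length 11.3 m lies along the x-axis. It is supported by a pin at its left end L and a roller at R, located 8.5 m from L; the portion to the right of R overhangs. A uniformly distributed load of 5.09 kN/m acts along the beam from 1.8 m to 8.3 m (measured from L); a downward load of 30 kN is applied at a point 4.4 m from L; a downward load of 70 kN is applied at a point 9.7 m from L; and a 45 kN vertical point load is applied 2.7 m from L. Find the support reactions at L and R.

Resultant of the distributed load: 5.09 × 6.5 = 33.085 kN at 5.05 m from L.
ΣM about L: R_y·8.5 − (5.09·6.5)·5.05 − 30·4.4 − 70·9.7 − 45·2.7 = 0 → R_y = 1099.57925/8.5 = 129.362 ≈ 129.4 kN.
ΣF_y = 0: L_y + 129.362 − 5.09·6.5 − 30 − 70 − 45 = 0 → L_y = 48.72 kN.
ΣF_x = 0: no horizontal applied forces, so L_x = 0.

L_x = 0, L_y = 48.72 kN, R_y = 129.4 kN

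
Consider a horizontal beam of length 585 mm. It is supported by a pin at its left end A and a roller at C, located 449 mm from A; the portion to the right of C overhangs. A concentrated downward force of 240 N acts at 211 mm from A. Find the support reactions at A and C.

Moments about A: C_y·449 − 240·211 = 0 → C_y = 50640/449 = 112.784 ≈ 112.8 N.
ΣF_y = 0: A_y + 112.784 − 240 = 0 → A_y = 127.2 N.
ΣF_x = 0: no horizontal applied forces, so A_x = 0.

A_x = 0, A_y = 127.2 N, C_y = 112.8 N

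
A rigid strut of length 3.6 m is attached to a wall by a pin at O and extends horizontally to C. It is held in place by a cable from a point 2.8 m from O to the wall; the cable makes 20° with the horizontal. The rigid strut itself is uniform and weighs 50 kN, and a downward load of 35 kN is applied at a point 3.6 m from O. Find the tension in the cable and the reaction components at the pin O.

ΣM about O: T·sin20°·2.8 − 50·1.8 − 35·3.6 = 0 → T = 216/(2.8·0.34202) = 225.551 ≈ 225.6 kN.
ΣF_x = 0: O_x − T·cos20° = 0 → O_x = 225.551 × 0.939693 = 211.9 kN.
ΣF_y = 0: O_y + T·sin20° − 50 − 35 = 0 → O_y = 85 − 225.551 × 0.34202 = 7.857 kN.

T = 225.6 kN, O_x = 211.9 kN, O_y = 7.857 kN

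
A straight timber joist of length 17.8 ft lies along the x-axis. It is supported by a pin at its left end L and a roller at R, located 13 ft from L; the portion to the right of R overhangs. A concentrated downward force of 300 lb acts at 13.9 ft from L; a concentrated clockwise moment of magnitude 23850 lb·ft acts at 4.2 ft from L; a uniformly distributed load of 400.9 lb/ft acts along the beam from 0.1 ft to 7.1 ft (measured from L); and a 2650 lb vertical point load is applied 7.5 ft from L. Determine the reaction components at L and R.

L_x = 0, L_y = 1295 lb, R_y = 4461 lb

Resultant of the distributed load: 400.9 × 7 = 2806.3 lb at 3.6 ft from L.
Taking moments about L: R_y·13 − 300·13.9 − 23850 − (400.9·7)·3.6 − 2650·7.5 = 0 → R_y = 57997.68/13 = 4461.36 ≈ 4461 lb.
ΣF_y = 0: L_y + 4461.36 − 300 − 400.9·7 − 2650 = 0 → L_y = 1295 lb.
ΣF_x = 0: no horizontal applied forces, so L_x = 0.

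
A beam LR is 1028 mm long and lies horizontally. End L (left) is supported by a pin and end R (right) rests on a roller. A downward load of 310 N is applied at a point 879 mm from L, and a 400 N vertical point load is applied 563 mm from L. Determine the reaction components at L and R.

L_x = 0, L_y = 225.9 N, R_y = 484.1 N

Taking moments about L: R_y·1028 − 310·879 − 400·563 = 0 → R_y = 497690/1028 = 484.134 ≈ 484.1 N.
ΣF_y = 0: L_y + 484.134 − 310 − 400 = 0 → L_y = 225.9 N.
ΣF_x = 0: no horizontal applied forces, so L_x = 0.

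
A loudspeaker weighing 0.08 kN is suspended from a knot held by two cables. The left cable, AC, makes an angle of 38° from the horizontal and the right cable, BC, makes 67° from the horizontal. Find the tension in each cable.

T_AC = 0.03236 kN, T_BC = 0.06526 kN

ΣF_x = 0: −T_AC·cos38° + T_BC·cos67° = 0 → T_BC = 2.01676·T_AC.
ΣF_y = 0: T_AC·sin38° + T_BC·sin67° = 0.08.
Substitute: T_AC·(0.615661 + 2.01676·0.920505) = 0.08 → T_AC = 0.0323612 ≈ 0.03236 kN.
Then T_BC = 2.01676 × 0.0323612 = 0.06526 kN.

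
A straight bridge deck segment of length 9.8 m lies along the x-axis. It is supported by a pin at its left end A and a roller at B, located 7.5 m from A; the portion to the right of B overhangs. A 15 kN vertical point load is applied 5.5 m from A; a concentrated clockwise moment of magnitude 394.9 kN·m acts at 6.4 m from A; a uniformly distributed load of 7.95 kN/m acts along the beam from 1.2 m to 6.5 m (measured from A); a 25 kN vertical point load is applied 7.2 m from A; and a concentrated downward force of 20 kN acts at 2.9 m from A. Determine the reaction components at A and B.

A_x = 0, A_y = -14.88 kN, B_y = 117.0 kN

Resultant of the distributed load: 7.95 × 5.3 = 42.135 kN at 3.85 m from A.
Taking moments about A: B_y·7.5 − 15·5.5 − 394.9 − (7.95·5.3)·3.85 − 25·7.2 − 20·2.9 = 0 → B_y = 877.61975/7.5 = 117.016 ≈ 117.0 kN.
ΣF_y = 0: A_y + 117.016 − 15 − 7.95·5.3 − 25 − 20 = 0 → A_y = -14.88 kN.
ΣF_x = 0: no horizontal applied forces, so A_x = 0.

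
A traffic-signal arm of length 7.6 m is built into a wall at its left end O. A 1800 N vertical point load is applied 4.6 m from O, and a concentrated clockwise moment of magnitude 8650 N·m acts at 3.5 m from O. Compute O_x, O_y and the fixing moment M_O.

O_x = 0, O_y = 1800 N, M_O = 16930 N·m

ΣF_x = 0: O_x = 0.
ΣF_y = 0: O_y − 1800 = 0 → O_y = 1800 N.
ΣM about O: M_O − 1800·4.6 − 8650 = 0 → M_O = 16930 N·m.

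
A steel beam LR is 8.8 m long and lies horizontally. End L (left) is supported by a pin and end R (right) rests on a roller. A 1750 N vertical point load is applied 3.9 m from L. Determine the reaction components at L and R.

L_x = 0, L_y = 974.4 N, R_y = 775.6 N

ΣM about L: R_y·8.8 − 1750·3.9 = 0 → R_y = 6825/8.8 = 775.568 ≈ 775.6 N.
ΣF_y = 0: L_y + 775.568 − 1750 = 0 → L_y = 974.4 N.
ΣF_x = 0: no horizontal applied forces, so L_x = 0.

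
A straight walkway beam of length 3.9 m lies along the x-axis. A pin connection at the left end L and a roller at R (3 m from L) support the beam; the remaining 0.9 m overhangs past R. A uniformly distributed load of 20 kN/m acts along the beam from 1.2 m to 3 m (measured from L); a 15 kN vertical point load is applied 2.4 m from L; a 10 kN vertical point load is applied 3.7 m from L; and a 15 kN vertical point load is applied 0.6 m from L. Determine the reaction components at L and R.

L_x = 0, L_y = 23.47 kN, R_y = 52.53 kN

Resultant of the distributed load: 20 × 1.8 = 36 kN at 2.1 m from L.
ΣM about L: R_y·3 − (20·1.8)·2.1 − 15·2.4 − 10·3.7 − 15·0.6 = 0 → R_y = 157.6/3 = 52.5333 ≈ 52.53 kN.
ΣF_y = 0: L_y + 52.5333 − 20·1.8 − 15 − 10 − 15 = 0 → L_y = 23.47 kN.
ΣF_x = 0: no horizontal applied forces, so L_x = 0.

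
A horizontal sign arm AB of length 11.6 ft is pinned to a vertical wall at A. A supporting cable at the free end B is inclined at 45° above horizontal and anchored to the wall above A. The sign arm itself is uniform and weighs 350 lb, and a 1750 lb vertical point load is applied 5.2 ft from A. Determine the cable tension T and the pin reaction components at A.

ΣM about A: T·sin45°·11.6 − 350·5.8 − 1750·5.2 = 0 → T = 11130/(11.6·0.707107) = 1356.91 ≈ 1357 lb.
ΣF_x = 0: A_x − T·cos45° = 0 → A_x = 1356.91 × 0.707107 = 959.5 lb.
ΣF_y = 0: A_y + T·sin45° − 350 − 1750 = 0 → A_y = 2100 − 1356.91 × 0.707107 = 1141 lb.

T = 1357 lb, A_x = 959.5 lb, A_y = 1141 lb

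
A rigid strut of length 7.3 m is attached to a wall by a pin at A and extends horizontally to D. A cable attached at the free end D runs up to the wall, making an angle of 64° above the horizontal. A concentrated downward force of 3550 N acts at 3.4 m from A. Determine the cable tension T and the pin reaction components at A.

ΣM about A: T·sin64°·7.3 − 3550·3.4 = 0 → T = 12070/(7.3·0.898794) = 1839.6 ≈ 1840 N.
ΣF_x = 0: A_x − T·cos64° = 0 → A_x = 1839.6 × 0.438371 = 806.4 N.
ΣF_y = 0: A_y + T·sin64° − 3550 = 0 → A_y = 3550 − 1839.6 × 0.898794 = 1897 N.

T = 1840 N, A_x = 806.4 N, A_y = 1897 N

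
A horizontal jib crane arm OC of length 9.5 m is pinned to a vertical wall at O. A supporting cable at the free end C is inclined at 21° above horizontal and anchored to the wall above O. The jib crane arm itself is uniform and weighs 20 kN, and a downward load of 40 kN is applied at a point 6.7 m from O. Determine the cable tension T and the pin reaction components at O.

T = 106.6 kN, O_x = 99.54 kN, O_y = 21.79 kN

ΣM about O: T·sin21°·9.5 − 20·4.75 − 40·6.7 = 0 → T = 363/(9.5·0.358368) = 106.624 ≈ 106.6 kN.
ΣF_x = 0: O_x − T·cos21° = 0 → O_x = 106.624 × 0.93358 = 99.54 kN.
ΣF_y = 0: O_y + T·sin21° − 20 − 40 = 0 → O_y = 60 − 106.624 × 0.358368 = 21.79 kN.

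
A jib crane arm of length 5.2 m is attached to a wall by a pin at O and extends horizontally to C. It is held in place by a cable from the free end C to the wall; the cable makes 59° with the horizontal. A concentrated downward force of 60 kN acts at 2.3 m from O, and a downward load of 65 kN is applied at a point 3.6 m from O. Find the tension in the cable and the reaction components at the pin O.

ΣM about O: T·sin59°·5.2 − 60·2.3 − 65·3.6 = 0 → T = 372/(5.2·0.857167) = 83.4592 ≈ 83.46 kN.
ΣF_x = 0: O_x − T·cos59° = 0 → O_x = 83.4592 × 0.515038 = 42.98 kN.
ΣF_y = 0: O_y + T·sin59° − 60 − 65 = 0 → O_y = 125 − 83.4592 × 0.857167 = 53.46 kN.

T = 83.46 kN, O_x = 42.98 kN, O_y = 53.46 kN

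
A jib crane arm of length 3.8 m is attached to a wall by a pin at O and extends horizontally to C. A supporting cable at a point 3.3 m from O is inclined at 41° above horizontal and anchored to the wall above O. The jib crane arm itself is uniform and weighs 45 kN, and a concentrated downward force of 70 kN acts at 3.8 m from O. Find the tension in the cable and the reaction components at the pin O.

T = 162.4 kN, O_x = 122.5 kN, O_y = 8.485 kN

ΣM about O: T·sin41°·3.3 − 45·1.9 − 70·3.8 = 0 → T = 351.5/(3.3·0.656059) = 162.356 ≈ 162.4 kN.
ΣF_x = 0: O_x − T·cos41° = 0 → O_x = 162.356 × 0.75471 = 122.5 kN.
ΣF_y = 0: O_y + T·sin41° − 45 − 70 = 0 → O_y = 115 − 162.356 × 0.656059 = 8.485 kN.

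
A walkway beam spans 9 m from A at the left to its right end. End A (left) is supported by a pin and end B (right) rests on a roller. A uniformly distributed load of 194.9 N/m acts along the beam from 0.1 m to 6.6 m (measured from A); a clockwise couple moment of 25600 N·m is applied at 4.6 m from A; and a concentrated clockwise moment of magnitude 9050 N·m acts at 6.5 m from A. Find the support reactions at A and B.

A_x = 0, A_y = -3055 N, B_y = 4322 N

Resultant of the distributed load: 194.9 × 6.5 = 1266.85 N at 3.35 m from A.
Taking moments about A: B_y·9 − (194.9·6.5)·3.35 − 25600 − 9050 = 0 → B_y = 38893.9475/9 = 4321.55 ≈ 4322 N.
ΣF_y = 0: A_y + 4321.55 − 194.9·6.5 = 0 → A_y = -3055 N.
ΣF_x = 0: no horizontal applied forces, so A_x = 0.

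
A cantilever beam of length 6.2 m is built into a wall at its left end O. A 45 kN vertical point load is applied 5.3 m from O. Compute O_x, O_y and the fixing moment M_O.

O_x = 0, O_y = 45.00 kN, M_O = 238.5 kN·m

ΣF_x = 0: O_x = 0.
ΣF_y = 0: O_y − 45 = 0 → O_y = 45.00 kN.
ΣM about O: M_O − 45·5.3 = 0 → M_O = 238.5 kN·m.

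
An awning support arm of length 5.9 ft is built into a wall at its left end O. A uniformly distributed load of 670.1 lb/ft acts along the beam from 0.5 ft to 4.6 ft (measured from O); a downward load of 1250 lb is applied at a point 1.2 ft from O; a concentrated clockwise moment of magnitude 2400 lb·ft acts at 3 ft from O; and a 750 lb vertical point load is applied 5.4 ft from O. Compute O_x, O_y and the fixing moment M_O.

Resultant of the distributed load: 670.1 × 4.1 = 2747.41 lb at 2.55 ft from O.
ΣF_x = 0: O_x = 0.
ΣF_y = 0: O_y − 670.1·4.1 − 1250 − 750 = 0 → O_y = 4747 lb.
ΣM about O: M_O − (670.1·4.1)·2.55 − 1250·1.2 − 2400 − 750·5.4 = 0 → M_O = 14960 lb·ft.

O_x = 0, O_y = 4747 lb, M_O = 14960 lb·ft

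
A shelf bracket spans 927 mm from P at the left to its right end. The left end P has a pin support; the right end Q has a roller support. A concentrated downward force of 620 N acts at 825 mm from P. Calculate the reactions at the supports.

P_x = 0, P_y = 68.22 N, Q_y = 551.8 N

Taking moments about P: Q_y·927 − 620·825 = 0 → Q_y = 511500/927 = 551.78 ≈ 551.8 N.
ΣF_y = 0: P_y + 551.78 − 620 = 0 → P_y = 68.22 N.
ΣF_x = 0: no horizontal applied forces, so P_x = 0.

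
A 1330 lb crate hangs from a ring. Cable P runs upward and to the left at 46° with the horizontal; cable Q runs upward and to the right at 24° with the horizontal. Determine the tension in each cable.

ΣF_x = 0: −T_P·cos46° + T_Q·cos24° = 0 → T_Q = 0.760398·T_P.
ΣF_y = 0: T_P·sin46° + T_Q·sin24° = 1330.
Substitute: T_P·(0.71934 + 0.760398·0.406737) = 1330 → T_P = 1292.99 ≈ 1293 lb.
Then T_Q = 0.760398 × 1292.99 = 983.2 lb.

T_P = 1293 lb, T_Q = 983.2 lb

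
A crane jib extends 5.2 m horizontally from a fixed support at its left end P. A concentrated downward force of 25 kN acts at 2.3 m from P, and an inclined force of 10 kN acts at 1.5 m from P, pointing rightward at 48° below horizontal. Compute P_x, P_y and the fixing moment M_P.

P_x = -6.691 kN, P_y = 32.43 kN, M_P = 68.65 kN·m

ΣF_x = 0: P_x + 10·cos48° = 0 → P_x = -6.691 kN.
ΣF_y = 0: P_y − 25 − 10·sin48° = 0 → P_y = 32.43 kN.
ΣM about P: M_P − 25·2.3 − 10·sin48°·1.5 = 0 → M_P = 68.65 kN·m.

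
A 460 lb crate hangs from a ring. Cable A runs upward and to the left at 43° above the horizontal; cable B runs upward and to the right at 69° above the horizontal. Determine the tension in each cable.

ΣF_x = 0: −T_A·cos43° + T_B·cos69° = 0 → T_B = 2.04079·T_A.
ΣF_y = 0: T_A·sin43° + T_B·sin69° = 460.
Substitute: T_A·(0.681998 + 2.04079·0.93358) = 460 → T_A = 177.796 ≈ 177.8 lb.
Then T_B = 2.04079 × 177.796 = 362.8 lb.

T_A = 177.8 lb, T_B = 362.8 lb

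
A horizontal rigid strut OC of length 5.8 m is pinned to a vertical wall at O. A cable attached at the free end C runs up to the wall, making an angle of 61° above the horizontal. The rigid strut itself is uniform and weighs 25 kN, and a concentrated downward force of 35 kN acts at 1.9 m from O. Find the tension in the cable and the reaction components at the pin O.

ΣM about O: T·sin61°·5.8 − 25·2.9 − 35·1.9 = 0 → T = 139/(5.8·0.87462) = 27.4011 ≈ 27.40 kN.
ΣF_x = 0: O_x − T·cos61° = 0 → O_x = 27.4011 × 0.48481 = 13.28 kN.
ΣF_y = 0: O_y + T·sin61° − 25 − 35 = 0 → O_y = 60 − 27.4011 × 0.87462 = 36.03 kN.

T = 27.40 kN, O_x = 13.28 kN, O_y = 36.03 kN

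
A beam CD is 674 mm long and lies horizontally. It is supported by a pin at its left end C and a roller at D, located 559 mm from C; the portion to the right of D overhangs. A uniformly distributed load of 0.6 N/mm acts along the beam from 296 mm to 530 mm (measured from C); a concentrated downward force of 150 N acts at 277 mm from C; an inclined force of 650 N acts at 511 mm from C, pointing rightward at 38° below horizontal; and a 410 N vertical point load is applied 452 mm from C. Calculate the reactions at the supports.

Resultant of the distributed load: 0.6 × 234 = 140.4 N at 413 mm from C.
ΣM about C: D_y·559 − (0.6·234)·413 − 150·277 − 650·sin38°·511 − 410·452 = 0 → D_y = 489347/559 = 875.397 ≈ 875.4 N.
ΣF_y = 0: C_y + 875.397 − 0.6·234 − 150 − 650·sin38° − 410 = 0 → C_y = 225.2 N.
ΣF_x = 0: C_x + 650·cos38° = 0 → C_x = -512.2 N.

C_x = -512.2 N, C_y = 225.2 N, D_y = 875.4 N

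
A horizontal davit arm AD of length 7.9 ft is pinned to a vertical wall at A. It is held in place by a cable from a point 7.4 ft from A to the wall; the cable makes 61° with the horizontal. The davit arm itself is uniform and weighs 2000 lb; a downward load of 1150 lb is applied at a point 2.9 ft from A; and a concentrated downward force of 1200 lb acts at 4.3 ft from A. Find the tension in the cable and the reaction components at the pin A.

ΣM about A: T·sin61°·7.4 − 2000·3.95 − 1150·2.9 − 1200·4.3 = 0 → T = 16395/(7.4·0.87462) = 2533.15 ≈ 2533 lb.
ΣF_x = 0: A_x − T·cos61° = 0 → A_x = 2533.15 × 0.48481 = 1228 lb.
ΣF_y = 0: A_y + T·sin61° − 2000 − 1150 − 1200 = 0 → A_y = 4350 − 2533.15 × 0.87462 = 2134 lb.

T = 2533 lb, A_x = 1228 lb, A_y = 2134 lb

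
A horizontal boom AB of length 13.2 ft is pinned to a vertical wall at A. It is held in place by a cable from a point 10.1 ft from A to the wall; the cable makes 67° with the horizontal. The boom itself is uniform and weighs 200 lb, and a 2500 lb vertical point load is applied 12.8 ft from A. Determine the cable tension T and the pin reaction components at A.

ΣM about A: T·sin67°·10.1 − 200·6.6 − 2500·12.8 = 0 → T = 33320/(10.1·0.920505) = 3583.91 ≈ 3584 lb.
ΣF_x = 0: A_x − T·cos67° = 0 → A_x = 3583.91 × 0.390731 = 1400 lb.
ΣF_y = 0: A_y + T·sin67° − 200 − 2500 = 0 → A_y = 2700 − 3583.91 × 0.920505 = -599.0 lb.

T = 3584 lb, A_x = 1400 lb, A_y = -599.0 lb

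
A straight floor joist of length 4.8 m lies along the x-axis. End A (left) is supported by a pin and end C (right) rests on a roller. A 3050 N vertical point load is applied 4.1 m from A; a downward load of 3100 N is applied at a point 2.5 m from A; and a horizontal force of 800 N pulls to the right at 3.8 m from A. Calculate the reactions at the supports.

A_x = -800.0 N, A_y = 1930 N, C_y = 4220 N

Moments about A: C_y·4.8 − 3050·4.1 − 3100·2.5 = 0 → C_y = 20255/4.8 = 4219.79 ≈ 4220 N.
ΣF_y = 0: A_y + 4219.79 − 3050 − 3100 = 0 → A_y = 1930 N.
ΣF_x = 0: A_x + 800 = 0 → A_x = -800.0 N.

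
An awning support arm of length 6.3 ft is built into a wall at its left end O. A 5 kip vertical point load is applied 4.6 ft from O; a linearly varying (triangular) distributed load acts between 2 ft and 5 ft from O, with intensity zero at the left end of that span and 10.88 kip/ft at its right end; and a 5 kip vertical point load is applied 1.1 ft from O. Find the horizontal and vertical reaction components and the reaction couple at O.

O_x = 0, O_y = 26.32 kip, M_O = 93.78 kip·ft

Resultant of the triangular load: ½ × 10.88 × 3 = 16.32 kip, acting at 4 ft from O (one-third of the span from the peak).
ΣF_x = 0: O_x = 0.
ΣF_y = 0: O_y − 5 − ½·10.88·3 − 5 = 0 → O_y = 26.32 kip.
ΣM about O: M_O − 5·4.6 − (½·10.88·3)·4 − 5·1.1 = 0 → M_O = 93.78 kip·ft.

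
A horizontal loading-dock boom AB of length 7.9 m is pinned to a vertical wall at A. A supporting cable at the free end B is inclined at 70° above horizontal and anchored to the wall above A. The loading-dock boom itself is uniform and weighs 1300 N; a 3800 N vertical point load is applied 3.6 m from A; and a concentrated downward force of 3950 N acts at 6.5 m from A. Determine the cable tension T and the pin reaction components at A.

ΣM about A: T·sin70°·7.9 − 1300·3.95 − 3800·3.6 − 3950·6.5 = 0 → T = 44490/(7.9·0.939693) = 5993.07 ≈ 5993 N.
ΣF_x = 0: A_x − T·cos70° = 0 → A_x = 5993.07 × 0.34202 = 2050 N.
ΣF_y = 0: A_y + T·sin70° − 1300 − 3800 − 3950 = 0 → A_y = 9050 − 5993.07 × 0.939693 = 3418 N.

T = 5993 N, A_x = 2050 N, A_y = 3418 N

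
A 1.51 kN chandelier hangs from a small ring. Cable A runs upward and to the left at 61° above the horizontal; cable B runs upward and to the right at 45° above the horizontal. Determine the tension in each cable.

T_A = 1.111 kN, T_B = 0.7616 kN

ΣF_x = 0: −T_A·cos61° + T_B·cos45° = 0 → T_B = 0.685624·T_A.
ΣF_y = 0: T_A·sin61° + T_B·sin45° = 1.51.
Substitute: T_A·(0.87462 + 0.685624·0.707107) = 1.51 → T_A = 1.11076 ≈ 1.111 kN.
Then T_B = 0.685624 × 1.11076 = 0.7616 kN.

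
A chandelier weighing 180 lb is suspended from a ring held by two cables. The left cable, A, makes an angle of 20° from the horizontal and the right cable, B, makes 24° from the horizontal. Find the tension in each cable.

T_A = 236.7 lb, T_B = 243.5 lb

ΣF_x = 0: −T_A·cos20° + T_B·cos24° = 0 → T_B = 1.02862·T_A.
ΣF_y = 0: T_A·sin20° + T_B·sin24° = 180.
Substitute: T_A·(0.34202 + 1.02862·0.406737) = 180 → T_A = 236.718 ≈ 236.7 lb.
Then T_B = 1.02862 × 236.718 = 243.5 lb.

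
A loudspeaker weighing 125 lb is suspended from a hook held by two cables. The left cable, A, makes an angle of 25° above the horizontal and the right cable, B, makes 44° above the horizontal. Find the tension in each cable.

T_A = 96.31 lb, T_B = 121.3 lb

ΣF_x = 0: −T_A·cos25° + T_B·cos44° = 0 → T_B = 1.25992·T_A.
ΣF_y = 0: T_A·sin25° + T_B·sin44° = 125.
Substitute: T_A·(0.422618 + 1.25992·0.694658) = 125 → T_A = 96.3145 ≈ 96.31 lb.
Then T_B = 1.25992 × 96.3145 = 121.3 lb.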